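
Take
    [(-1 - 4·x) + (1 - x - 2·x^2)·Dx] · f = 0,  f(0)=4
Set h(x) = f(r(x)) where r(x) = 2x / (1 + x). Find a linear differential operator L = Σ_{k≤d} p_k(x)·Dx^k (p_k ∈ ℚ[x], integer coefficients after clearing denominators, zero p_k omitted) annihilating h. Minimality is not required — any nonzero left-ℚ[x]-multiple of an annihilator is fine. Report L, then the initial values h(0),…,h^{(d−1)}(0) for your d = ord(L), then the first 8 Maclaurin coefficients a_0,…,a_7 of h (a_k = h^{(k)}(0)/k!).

L = (2 + 18·x) + (-1 - x + 9·x^2 + 9·x^3)·Dx  (order 1).
h: a_k = 4, 8, 40, 72, 360, 648, 3240, 5832, …
ICs: h(0) = 4.

f: a_k = 4, 4, 12, 20, 44, 84, 172, 340, …
L₀ from L_f via x↦r, Dx↦r'^{-1}Dx.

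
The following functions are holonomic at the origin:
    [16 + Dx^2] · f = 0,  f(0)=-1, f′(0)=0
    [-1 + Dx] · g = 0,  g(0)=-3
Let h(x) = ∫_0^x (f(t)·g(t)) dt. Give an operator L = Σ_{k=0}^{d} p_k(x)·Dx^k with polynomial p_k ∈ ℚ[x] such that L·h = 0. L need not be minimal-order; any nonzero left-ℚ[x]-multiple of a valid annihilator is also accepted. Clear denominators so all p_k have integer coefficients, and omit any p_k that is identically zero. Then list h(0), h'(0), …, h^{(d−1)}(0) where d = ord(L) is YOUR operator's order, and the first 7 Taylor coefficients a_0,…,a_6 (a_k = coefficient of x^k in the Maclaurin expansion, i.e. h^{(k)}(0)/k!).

f: a_k = -1, 0, 8, 0, -32/3, 0, 256/45, …
g: a_k = -3, -3, -3/2, -1/2, -1/8, -1/40, -1/240, …
h₀=f·g: eliminate ⇒ L₀, order ≤ 2·1.
h=∫₀ˣh₀: take L = L₀·Dx.
L = 17·Dx - 2·Dx^2 + Dx^3  (order 3).
h: a_k = 0, 3, 3/2, -15/2, -47/8, 161/40, 1121/240, …
ICs: h(0) = 0, h′(0) = 3, h′′(0) = 3.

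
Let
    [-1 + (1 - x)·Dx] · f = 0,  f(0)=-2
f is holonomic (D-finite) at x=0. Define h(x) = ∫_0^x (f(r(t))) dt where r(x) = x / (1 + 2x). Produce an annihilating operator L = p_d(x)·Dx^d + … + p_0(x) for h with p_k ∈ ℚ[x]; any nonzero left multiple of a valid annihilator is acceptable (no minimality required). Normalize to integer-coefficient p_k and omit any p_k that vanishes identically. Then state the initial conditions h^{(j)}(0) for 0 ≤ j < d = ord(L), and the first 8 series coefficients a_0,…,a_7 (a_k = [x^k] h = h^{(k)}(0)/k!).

f: a_k = -2, -2, -2, -2, -2, -2, -2, -2, …
Substitute x→r, Dx→(1/r')Dx; clear ⇒ L₀.
h=∫₀ˣh₀: take L = L₀·Dx.
L = -Dx + (1 + 3·x + 2·x^2)·Dx^2  (order 2).
h: a_k = 0, -2, -1, 2/3, -1/2, 2/5, -1/3, 2/7, …
ICs: h(0) = 0, h′(0) = -2.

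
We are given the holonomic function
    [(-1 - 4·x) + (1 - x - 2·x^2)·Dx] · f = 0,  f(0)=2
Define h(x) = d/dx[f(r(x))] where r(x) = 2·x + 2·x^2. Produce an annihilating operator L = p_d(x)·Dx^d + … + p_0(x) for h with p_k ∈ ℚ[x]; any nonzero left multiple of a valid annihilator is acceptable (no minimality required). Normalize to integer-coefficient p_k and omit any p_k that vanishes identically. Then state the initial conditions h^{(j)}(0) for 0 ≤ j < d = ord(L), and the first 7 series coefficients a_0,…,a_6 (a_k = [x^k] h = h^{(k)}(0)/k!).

L = (14 + 108·x + 444·x^2 + 1312·x^3 + 2256·x^4 + 1920·x^5 + 640·x^6) + (-1 - 8·x + 6·x^2 + 148·x^3 + 440·x^4 + 624·x^5 + 448·x^6 + 128·x^7)·Dx  (order 1).
h: a_k = 4, 56, 384, 2464, 14960, 86496, 487424, …
ICs: h(0) = 4.

f: a_k = 2, 2, 6, 10, 22, 42, 86, …
h₀=f(r): pull back L_f along r ⇒ L₀.
Differentiate: ansatz ord ≤ ord L₀ ⇒ L.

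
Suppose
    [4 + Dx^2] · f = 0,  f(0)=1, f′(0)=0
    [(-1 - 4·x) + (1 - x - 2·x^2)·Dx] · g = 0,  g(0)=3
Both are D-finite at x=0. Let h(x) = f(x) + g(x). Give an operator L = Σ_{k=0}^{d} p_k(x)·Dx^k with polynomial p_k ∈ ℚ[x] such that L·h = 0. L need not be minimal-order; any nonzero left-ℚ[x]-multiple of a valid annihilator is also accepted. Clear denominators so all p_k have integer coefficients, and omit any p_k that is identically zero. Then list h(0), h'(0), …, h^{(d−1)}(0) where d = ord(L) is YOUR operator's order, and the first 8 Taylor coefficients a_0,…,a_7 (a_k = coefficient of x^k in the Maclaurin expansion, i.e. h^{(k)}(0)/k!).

L = (-68 - 304·x - 200·x^2 - 320·x^3 - 160·x^4 - 128·x^5) + (20 - 12·x - 24·x^2 - 8·x^3 - 48·x^4 - 96·x^5 - 64·x^6)·Dx + (-17 - 76·x - 50·x^2 - 80·x^3 - 40·x^4 - 32·x^5)·Dx^2 + (5 - 3·x - 6·x^2 - 2·x^3 - 12·x^4 - 24·x^5 - 16·x^6)·Dx^3  (order 3).
h: a_k = 4, 3, 7, 15, 101/3, 63, 5801/45, 255, …
ICs: h(0) = 4, h′(0) = 3, h′′(0) = 14.

f: a_k = 1, 0, -2, 0, 2/3, 0, -4/45, 0, …
g: a_k = 3, 3, 9, 15, 33, 63, 129, 255, …
Weyl lclm of L_f,L_g ⇒ L₀ (ord ≤ 3).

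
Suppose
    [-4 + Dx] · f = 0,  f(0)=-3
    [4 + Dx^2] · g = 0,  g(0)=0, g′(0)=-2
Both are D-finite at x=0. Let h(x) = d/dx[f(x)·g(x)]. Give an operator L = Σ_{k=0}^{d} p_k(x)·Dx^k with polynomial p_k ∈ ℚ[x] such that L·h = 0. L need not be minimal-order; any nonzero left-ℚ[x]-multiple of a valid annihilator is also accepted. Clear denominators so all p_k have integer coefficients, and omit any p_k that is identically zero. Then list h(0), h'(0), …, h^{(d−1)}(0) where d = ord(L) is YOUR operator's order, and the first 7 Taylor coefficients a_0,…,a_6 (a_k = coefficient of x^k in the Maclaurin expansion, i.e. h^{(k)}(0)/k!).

f: a_k = -3, -12, -24, -32, -32, -128/5, -256/15, …
g: a_k = 0, -2, 0, 4/3, 0, -4/15, 0, …
L₀ := L_f ⊗_s L_g (sym. prod.), ord ≤ 2.
Differentiate: ansatz ord ≤ ord L₀ ⇒ L.
L = 20 - 8·Dx + Dx^2  (order 2).
h: a_k = 6, 48, 132, 192, 164, 352/5, -232/15, …
ICs: h(0) = 6, h′(0) = 48.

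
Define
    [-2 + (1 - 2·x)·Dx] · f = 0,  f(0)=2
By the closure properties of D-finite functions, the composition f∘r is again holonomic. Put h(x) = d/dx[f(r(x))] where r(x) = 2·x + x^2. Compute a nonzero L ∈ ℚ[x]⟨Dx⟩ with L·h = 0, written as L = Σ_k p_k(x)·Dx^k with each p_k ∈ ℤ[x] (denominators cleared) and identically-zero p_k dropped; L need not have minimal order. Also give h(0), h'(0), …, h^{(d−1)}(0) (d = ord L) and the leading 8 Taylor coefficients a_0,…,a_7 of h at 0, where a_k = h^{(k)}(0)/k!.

L = (9 + 12·x + 6·x^2) + (-1 + 3·x + 6·x^2 + 2·x^3)·Dx  (order 1).
h: a_k = 8, 72, 480, 2848, 15840, 84576, 439040, 2232576, …
ICs: h(0) = 8.

f: a_k = 2, 4, 8, 16, 32, 64, 128, 256, …
Change of var in L_f (x↦r) gives L₀.
Derive L from L₀ (diff closure).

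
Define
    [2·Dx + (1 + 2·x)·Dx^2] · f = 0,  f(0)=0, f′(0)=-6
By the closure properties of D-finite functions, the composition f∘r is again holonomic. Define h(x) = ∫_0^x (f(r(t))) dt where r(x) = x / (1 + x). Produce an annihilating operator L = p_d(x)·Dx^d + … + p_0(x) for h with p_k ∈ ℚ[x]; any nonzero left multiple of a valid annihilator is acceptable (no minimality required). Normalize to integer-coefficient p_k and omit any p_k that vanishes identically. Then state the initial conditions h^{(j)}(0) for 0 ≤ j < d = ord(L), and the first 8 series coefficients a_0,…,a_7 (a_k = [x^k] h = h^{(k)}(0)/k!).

L = (4 + 6·x)·Dx^2 + (1 + 4·x + 3·x^2)·Dx^3  (order 3).
h: a_k = 0, 0, -3, 4, -13/2, 12, -121/5, 52, …
ICs: h(0) = 0, h′(0) = 0, h′′(0) = -6.

f: a_k = 0, -6, 6, -8, 12, -96/5, 32, -384/7, …
h₀=f(r): pull back L_f along r ⇒ L₀.
Integrate: L := L₀·Dx.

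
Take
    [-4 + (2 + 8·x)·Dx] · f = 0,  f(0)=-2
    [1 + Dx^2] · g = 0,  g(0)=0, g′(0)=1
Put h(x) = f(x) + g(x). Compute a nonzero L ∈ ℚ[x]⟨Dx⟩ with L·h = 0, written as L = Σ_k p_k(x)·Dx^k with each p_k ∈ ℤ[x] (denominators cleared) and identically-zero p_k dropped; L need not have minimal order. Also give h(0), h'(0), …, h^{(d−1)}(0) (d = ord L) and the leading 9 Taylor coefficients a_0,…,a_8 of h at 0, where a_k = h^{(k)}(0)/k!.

f: a_k = -2, -4, 4, -8, 20, -56, 168, -528, 1716, …
g: a_k = 0, 1, 0, -1/6, 0, 1/120, 0, -1/5040, 0, …
h₀=f+g: left-lcm gives L₀, ord ≤ 3.
L = (-26 - 16·x - 32·x^2) + (-3 - 4·x + 48·x^2 + 64·x^3)·Dx + (-26 - 16·x - 32·x^2)·Dx^2 + (-3 - 4·x + 48·x^2 + 64·x^3)·Dx^3  (order 3).
h: a_k = -2, -3, 4, -49/6, 20, -6719/120, 168, -2661121/5040, 1716, …
ICs: h(0) = -2, h′(0) = -3, h′′(0) = 8.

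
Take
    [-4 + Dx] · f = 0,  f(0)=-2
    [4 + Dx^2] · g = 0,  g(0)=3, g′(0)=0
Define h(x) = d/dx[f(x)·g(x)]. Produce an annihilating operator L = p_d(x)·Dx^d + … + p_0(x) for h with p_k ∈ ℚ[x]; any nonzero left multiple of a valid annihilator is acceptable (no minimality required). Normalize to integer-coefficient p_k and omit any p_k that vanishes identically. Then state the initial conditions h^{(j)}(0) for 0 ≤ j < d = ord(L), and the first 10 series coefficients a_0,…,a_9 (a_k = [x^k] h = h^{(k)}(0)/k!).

L = 20 - 8·Dx + Dx^2  (order 2).
h: a_k = -24, -72, -48, 112, 304, 1872/5, 4448/15, 16864/105, 5744/105, 1264/315, …
ICs: h(0) = -24, h′(0) = -72.

f: a_k = -2, -8, -16, -64/3, -64/3, -256/15, -512/45, -2048/315, -1024/315, -4096/2835, …
g: a_k = 3, 0, -6, 0, 2, 0, -4/15, 0, 2/105, 0, …
h₀=f·g: eliminate ⇒ L₀, order ≤ 1·2.
h=h₀': d/dx-closure on L₀ ⇒ L.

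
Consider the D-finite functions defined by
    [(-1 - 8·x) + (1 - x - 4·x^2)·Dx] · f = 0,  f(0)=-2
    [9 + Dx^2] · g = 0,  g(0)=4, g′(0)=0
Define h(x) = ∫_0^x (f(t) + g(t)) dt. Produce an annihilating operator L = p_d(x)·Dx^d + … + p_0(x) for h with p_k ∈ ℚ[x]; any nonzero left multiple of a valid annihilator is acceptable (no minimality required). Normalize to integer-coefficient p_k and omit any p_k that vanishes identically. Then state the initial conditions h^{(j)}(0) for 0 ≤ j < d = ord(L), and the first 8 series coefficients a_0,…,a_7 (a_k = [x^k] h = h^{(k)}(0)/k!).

f: a_k = -2, -2, -10, -18, -58, -130, -362, -882, …
g: a_k = 4, 0, -18, 0, 27/2, 0, -81/20, 0, …
f+g: L₀ = lclm(L_f,L_g), ord ≤ 1+2.
Integrate: L := L₀·Dx.
L = (567 + 4806·x + 3321·x^2 + 9936·x^3 + 6480·x^4 + 10368·x^5)·Dx + (-171 + 117·x + 441·x^2 - 135·x^3 + 540·x^4 + 3888·x^5 + 5184·x^6)·Dx^2 + (63 + 534·x + 369·x^2 + 1104·x^3 + 720·x^4 + 1152·x^5)·Dx^3 + (-19 + 13·x + 49·x^2 - 15·x^3 + 60·x^4 + 432·x^5 + 576·x^6)·Dx^4  (order 4).
h: a_k = 0, 2, -1, -28/3, -9/2, -89/10, -65/3, -7321/140, …
ICs: h(0) = 0, h′(0) = 2, h′′(0) = -2, h′′′(0) = -56.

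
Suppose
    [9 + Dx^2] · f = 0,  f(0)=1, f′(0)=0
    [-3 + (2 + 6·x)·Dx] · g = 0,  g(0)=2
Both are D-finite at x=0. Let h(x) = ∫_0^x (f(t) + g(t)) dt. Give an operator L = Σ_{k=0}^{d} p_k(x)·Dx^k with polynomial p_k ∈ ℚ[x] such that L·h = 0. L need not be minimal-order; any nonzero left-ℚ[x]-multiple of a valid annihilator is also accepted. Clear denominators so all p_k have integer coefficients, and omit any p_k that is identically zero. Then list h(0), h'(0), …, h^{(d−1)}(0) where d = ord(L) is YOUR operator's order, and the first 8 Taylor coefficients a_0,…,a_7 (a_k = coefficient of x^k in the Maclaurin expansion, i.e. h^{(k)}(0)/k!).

f: a_k = 1, 0, -9/2, 0, 27/8, 0, -81/80, 0, …
g: a_k = 2, 3, -9/4, 27/8, -405/64, 1701/128, -15309/512, 72171/1024, …
L₀ := lclm(L_f,L_g); ord L₀ ≤ 2+1.
∫: right-multiply L₀ by Dx.
L = (-63 - 216·x - 324·x^2)·Dx + (18 + 198·x + 648·x^2 + 648·x^3)·Dx^2 + (-7 - 24·x - 36·x^2)·Dx^3 + (2 + 22·x + 72·x^2 + 72·x^3)·Dx^4  (order 4).
h: a_k = 0, 3, 3/2, -9/4, 27/32, -189/320, 567/256, -79137/17920, …
ICs: h(0) = 0, h′(0) = 3, h′′(0) = 3, h′′′(0) = -27/2.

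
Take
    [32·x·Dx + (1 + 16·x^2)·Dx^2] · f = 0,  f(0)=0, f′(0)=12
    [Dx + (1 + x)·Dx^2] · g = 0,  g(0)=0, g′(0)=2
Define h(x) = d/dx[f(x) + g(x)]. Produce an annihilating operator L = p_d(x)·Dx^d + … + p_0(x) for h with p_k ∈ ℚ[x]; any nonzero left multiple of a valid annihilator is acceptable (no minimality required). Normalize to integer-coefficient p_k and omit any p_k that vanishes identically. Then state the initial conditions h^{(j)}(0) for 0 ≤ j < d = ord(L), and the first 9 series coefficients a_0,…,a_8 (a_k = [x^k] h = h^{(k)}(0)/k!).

L = (-32 - 96·x + 1536·x^2 + 512·x^3) + (-34 - 64·x + 1440·x^2 + 3072·x^3 + 1024·x^4)·Dx + (-1 + 31·x + 32·x^2 + 512·x^3 + 768·x^4 + 256·x^5)·Dx^2  (order 2).
h: a_k = 14, -2, -190, -2, 3074, -2, -49150, -2, 786434, …
ICs: h(0) = 14, h′(0) = -2.

f: a_k = 0, 12, 0, -64, 0, 3072/5, 0, -49152/7, 0, …
g: a_k = 0, 2, -1, 2/3, -1/2, 2/5, -1/3, 2/7, -1/4, …
Weyl lclm of L_f,L_g ⇒ L₀ (ord ≤ 4).
Differentiate: ansatz ord ≤ ord L₀ ⇒ L.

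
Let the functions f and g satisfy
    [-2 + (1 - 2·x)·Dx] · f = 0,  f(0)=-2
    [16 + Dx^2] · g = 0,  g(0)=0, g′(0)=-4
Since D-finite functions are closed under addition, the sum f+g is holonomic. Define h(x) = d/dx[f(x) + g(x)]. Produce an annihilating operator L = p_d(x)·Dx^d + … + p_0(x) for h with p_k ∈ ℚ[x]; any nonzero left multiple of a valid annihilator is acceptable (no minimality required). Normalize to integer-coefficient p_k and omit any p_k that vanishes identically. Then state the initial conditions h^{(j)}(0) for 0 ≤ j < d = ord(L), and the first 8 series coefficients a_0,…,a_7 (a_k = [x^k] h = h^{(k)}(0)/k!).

f: a_k = -2, -4, -8, -16, -32, -64, -128, -256, …
g: a_k = 0, -4, 0, 32/3, 0, -128/15, 0, 1024/315, …
h₀=f+g: left-lcm gives L₀, ord ≤ 3.
h₀' ⇒ L via d/dx closure of L₀.
L = (512 - 512·x + 512·x^2) + (-80 + 288·x - 384·x^2 + 256·x^3)·Dx + (32 - 32·x + 32·x^2)·Dx^2 + (-5 + 18·x - 24·x^2 + 16·x^3)·Dx^3  (order 3).
h: a_k = -8, -16, -16, -128, -1088/3, -768, -79616/45, -4096, …
ICs: h(0) = -8, h′(0) = -16, h′′(0) = -32.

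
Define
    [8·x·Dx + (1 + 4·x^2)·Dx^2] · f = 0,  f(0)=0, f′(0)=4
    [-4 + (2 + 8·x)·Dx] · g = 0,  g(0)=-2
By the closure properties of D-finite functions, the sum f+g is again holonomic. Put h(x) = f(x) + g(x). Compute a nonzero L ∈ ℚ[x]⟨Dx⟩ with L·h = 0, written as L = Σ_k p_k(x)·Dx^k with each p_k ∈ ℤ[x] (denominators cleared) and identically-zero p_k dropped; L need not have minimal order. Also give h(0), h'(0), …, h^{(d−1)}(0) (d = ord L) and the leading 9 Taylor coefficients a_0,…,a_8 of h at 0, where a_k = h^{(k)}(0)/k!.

f: a_k = 0, 4, 0, -16/3, 0, 64/5, 0, -256/7, 0, …
g: a_k = -2, -4, 4, -8, 20, -56, 168, -528, 1716, …
Sum ⇒ L₀ = lclm(L_f,L_g) in ℚ(x)⟨Dx⟩.
L = (-8 - 80·x + 96·x^2 + 192·x^3)·Dx + (-10 - 32·x - 64·x^2 + 384·x^3 + 672·x^4)·Dx^2 + (-1 + 24·x^2 + 48·x^3 + 112·x^4 + 192·x^5)·Dx^3  (order 3).
h: a_k = -2, 0, 4, -40/3, 20, -216/5, 168, -3952/7, 1716, …
ICs: h(0) = -2, h′(0) = 0, h′′(0) = 8.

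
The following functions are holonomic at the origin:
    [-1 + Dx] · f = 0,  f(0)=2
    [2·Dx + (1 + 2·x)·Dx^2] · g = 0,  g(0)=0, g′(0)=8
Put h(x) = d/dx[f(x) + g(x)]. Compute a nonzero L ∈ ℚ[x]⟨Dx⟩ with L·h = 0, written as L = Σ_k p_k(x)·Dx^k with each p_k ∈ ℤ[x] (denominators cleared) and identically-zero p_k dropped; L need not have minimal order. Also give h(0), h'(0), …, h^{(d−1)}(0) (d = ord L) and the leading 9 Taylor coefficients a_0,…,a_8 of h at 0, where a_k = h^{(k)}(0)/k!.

L = (-10 - 4·x) + (7 - 4·x - 4·x^2)·Dx + (3 + 8·x + 4·x^2)·Dx^2  (order 2).
h: a_k = 10, -14, 33, -191/3, 1537/12, -15359/60, 184321/360, -2580479/2520, 41287681/20160, …
ICs: h(0) = 10, h′(0) = -14.

f: a_k = 2, 2, 1, 1/3, 1/12, 1/60, 1/360, 1/2520, 1/20160, …
g: a_k = 0, 8, -8, 32/3, -16, 128/5, -128/3, 512/7, -128, …
h₀=f+g: left-lcm gives L₀, ord ≤ 3.
Differentiate: ansatz ord ≤ ord L₀ ⇒ L.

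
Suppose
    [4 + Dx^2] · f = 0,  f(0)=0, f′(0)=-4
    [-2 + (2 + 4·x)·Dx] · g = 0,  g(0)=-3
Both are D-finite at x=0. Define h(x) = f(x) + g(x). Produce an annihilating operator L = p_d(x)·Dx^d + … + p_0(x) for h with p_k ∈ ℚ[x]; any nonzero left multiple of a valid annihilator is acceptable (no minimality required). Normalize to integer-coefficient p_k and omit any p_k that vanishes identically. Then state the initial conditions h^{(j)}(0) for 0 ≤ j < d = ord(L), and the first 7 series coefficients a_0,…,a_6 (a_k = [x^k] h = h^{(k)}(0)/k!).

L = (-28 - 64·x - 64·x^2) + (12 + 88·x + 192·x^2 + 128·x^3)·Dx + (-7 - 16·x - 16·x^2)·Dx^2 + (3 + 22·x + 48·x^2 + 32·x^3)·Dx^3  (order 3).
h: a_k = -3, -7, 3/2, 7/6, 15/8, -379/120, 63/16, …
ICs: h(0) = -3, h′(0) = -7, h′′(0) = 3.

f: a_k = 0, -4, 0, 8/3, 0, -8/15, 0, …
g: a_k = -3, -3, 3/2, -3/2, 15/8, -21/8, 63/16, …
h₀=f+g: left-lcm gives L₀, ord ≤ 3.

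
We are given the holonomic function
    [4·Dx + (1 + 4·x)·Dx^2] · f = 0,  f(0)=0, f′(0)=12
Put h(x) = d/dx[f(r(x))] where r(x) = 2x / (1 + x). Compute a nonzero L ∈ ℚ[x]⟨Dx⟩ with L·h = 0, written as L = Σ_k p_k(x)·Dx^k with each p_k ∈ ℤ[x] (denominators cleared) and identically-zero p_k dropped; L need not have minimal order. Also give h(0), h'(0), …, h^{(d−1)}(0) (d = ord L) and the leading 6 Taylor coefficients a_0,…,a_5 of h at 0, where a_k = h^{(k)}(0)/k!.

f: a_k = 0, 12, -24, 64, -192, 3072/5, …
h₀=f(r): pull back L_f along r ⇒ L₀.
h₀' ⇒ L via d/dx closure of L₀.
L = (10 + 18·x) + (1 + 10·x + 9·x^2)·Dx  (order 1).
h: a_k = 24, -240, 2184, -19680, 177144, -1594320, …
ICs: h(0) = 24.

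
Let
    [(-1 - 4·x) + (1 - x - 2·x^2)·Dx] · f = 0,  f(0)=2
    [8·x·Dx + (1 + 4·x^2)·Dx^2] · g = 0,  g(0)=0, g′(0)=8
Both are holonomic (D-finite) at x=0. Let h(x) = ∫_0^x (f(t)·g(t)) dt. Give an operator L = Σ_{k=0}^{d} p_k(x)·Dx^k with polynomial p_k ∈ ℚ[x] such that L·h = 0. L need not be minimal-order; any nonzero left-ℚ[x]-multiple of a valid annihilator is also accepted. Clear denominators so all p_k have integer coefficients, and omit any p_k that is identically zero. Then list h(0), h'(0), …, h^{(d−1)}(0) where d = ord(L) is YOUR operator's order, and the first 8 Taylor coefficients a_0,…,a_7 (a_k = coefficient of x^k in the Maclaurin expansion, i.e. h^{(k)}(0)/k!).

L = (4 + 8·x + 48·x^2)·Dx + (2 + 16·x^2 + 48·x^3)·Dx^2 + (-1 + x - 2·x^2 + 4·x^3 + 8·x^4)·Dx^3  (order 3).
h: a_k = 0, 0, 8, 16/3, 20/3, 176/15, 136/5, 4208/105, …
ICs: h(0) = 0, h′(0) = 0, h′′(0) = 16.

f: a_k = 2, 2, 6, 10, 22, 42, 86, 170, …
g: a_k = 0, 8, 0, -32/3, 0, 128/5, 0, -512/7, …
Sym-product of L_f,L_g gives L₀ (≤ ord 2).
∫: right-multiply L₀ by Dx.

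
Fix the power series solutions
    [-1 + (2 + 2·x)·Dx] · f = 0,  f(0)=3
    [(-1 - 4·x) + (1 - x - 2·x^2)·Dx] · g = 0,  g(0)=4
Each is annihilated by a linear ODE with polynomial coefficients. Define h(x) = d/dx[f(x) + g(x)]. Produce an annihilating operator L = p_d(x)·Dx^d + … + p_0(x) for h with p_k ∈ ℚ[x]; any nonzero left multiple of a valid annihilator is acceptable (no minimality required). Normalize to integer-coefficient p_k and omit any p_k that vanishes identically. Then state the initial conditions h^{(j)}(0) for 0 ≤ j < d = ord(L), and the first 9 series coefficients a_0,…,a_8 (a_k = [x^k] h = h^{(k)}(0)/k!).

L = (-78 - 288·x - 288·x^2 - 240·x^3) + (-117 - 693·x - 1188·x^2 - 1332·x^3 - 720·x^4)·Dx + (26 + 52·x + 2·x^2 - 208·x^3 - 344·x^4 - 160·x^5)·Dx^2  (order 2).
h: a_k = 11/2, 93/4, 969/16, 5617/32, 107625/256, 528195/512, 4874933/2048, 22412025/4096, 804539241/65536, …
ICs: h(0) = 11/2, h′(0) = 93/4.

f: a_k = 3, 3/2, -3/8, 3/16, -15/128, 21/256, -63/1024, 99/2048, -1287/32768, …
g: a_k = 4, 4, 12, 20, 44, 84, 172, 340, 684, …
f+g: L₀ = lclm(L_f,L_g), ord ≤ 1+1.
Differentiate: ansatz ord ≤ ord L₀ ⇒ L.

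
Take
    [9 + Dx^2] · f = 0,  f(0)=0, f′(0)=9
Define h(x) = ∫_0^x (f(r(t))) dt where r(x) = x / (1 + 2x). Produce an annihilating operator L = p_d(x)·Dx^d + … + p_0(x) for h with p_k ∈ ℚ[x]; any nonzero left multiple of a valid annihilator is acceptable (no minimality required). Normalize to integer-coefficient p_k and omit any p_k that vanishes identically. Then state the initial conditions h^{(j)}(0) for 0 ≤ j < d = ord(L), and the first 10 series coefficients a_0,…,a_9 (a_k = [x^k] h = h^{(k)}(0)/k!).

L = 9·Dx + (4 + 24·x + 48·x^2 + 32·x^3)·Dx^2 + (1 + 8·x + 24·x^2 + 32·x^3 + 16·x^4)·Dx^3  (order 3).
h: a_k = 0, 0, 9/2, -6, 45/8, 9/5, -2319/80, 2925/28, -1288449/4480, 27721/40, …
ICs: h(0) = 0, h′(0) = 0, h′′(0) = 9.

f: a_k = 0, 9, 0, -27/2, 0, 243/40, 0, -729/560, 0, 729/4480, …
L₀ from L_f via x↦r, Dx↦r'^{-1}Dx.
h=∫h₀ ⇒ L = L₀·Dx.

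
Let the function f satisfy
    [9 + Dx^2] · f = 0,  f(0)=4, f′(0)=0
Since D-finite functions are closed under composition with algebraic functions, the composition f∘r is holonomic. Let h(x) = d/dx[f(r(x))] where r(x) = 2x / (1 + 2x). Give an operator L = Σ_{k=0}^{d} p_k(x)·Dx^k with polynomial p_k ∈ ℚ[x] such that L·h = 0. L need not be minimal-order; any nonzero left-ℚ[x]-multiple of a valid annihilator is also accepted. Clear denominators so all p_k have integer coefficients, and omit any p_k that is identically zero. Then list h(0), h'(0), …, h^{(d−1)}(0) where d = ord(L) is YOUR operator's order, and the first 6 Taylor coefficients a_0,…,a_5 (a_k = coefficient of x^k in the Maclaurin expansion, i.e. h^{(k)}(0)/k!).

L = (60 + 96·x + 96·x^2) + (12 + 72·x + 144·x^2 + 96·x^3)·Dx + (1 + 8·x + 24·x^2 + 32·x^3 + 16·x^4)·Dx^2  (order 2).
h: a_k = 0, -144, 864, -2592, 2880, 78624/5, …
ICs: h(0) = 0, h′(0) = -144.

f: a_k = 4, 0, -18, 0, 27/2, 0, …
Change of var in L_f (x↦r) gives L₀.
Differentiate: ansatz ord ≤ ord L₀ ⇒ L.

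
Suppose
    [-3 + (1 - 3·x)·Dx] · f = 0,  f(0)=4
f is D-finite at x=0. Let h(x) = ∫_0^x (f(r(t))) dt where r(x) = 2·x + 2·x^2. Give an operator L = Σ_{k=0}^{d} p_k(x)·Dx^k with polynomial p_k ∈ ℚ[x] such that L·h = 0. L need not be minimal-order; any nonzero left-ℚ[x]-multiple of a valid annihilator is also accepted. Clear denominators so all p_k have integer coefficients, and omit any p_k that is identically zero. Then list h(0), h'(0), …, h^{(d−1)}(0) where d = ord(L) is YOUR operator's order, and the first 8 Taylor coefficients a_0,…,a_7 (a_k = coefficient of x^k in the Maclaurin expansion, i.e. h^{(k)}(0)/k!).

f: a_k = 4, 12, 36, 108, 324, 972, 2916, 8748, …
h₀=f(r): pull back L_f along r ⇒ L₀.
h=∫h₀ ⇒ L = L₀·Dx.
L = (6 + 12·x)·Dx + (-1 + 6·x + 6·x^2)·Dx^2  (order 2).
h: a_k = 0, 4, 12, 56, 288, 1584, 9072, 374112/7, …
ICs: h(0) = 0, h′(0) = 4.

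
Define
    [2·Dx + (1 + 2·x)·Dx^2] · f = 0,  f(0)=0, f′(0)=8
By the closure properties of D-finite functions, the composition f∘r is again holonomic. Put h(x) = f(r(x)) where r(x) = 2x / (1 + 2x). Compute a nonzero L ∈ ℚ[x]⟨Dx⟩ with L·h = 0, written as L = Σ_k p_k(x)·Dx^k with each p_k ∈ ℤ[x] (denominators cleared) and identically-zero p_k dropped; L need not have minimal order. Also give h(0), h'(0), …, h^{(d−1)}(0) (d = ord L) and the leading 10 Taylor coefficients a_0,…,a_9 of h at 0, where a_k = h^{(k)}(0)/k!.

L = (8 + 24·x)·Dx + (1 + 8·x + 12·x^2)·Dx^2  (order 2).
h: a_k = 0, 16, -64, 832/3, -1280, 30976/5, -93184/3, 1119232/7, -839680, 40308736/9, …
ICs: h(0) = 0, h′(0) = 16.

f: a_k = 0, 8, -8, 32/3, -16, 128/5, -128/3, 512/7, -128, 2048/9, …
L₀ from L_f via x↦r, Dx↦r'^{-1}Dx.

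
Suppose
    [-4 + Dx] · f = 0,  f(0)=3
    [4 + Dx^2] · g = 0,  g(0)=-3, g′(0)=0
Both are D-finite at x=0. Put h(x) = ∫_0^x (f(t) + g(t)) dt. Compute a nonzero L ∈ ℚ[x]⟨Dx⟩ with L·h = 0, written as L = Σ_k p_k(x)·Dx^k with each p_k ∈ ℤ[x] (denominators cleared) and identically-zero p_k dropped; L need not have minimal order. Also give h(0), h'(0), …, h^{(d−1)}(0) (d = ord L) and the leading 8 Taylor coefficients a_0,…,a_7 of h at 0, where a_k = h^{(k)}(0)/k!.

L = -16·Dx + 4·Dx^2 - 4·Dx^3 + Dx^4  (order 4).
h: a_k = 0, 0, 6, 10, 8, 6, 64/15, 52/21, …
ICs: h(0) = 0, h′(0) = 0, h′′(0) = 12, h′′′(0) = 60.

f: a_k = 3, 12, 24, 32, 32, 128/5, 256/15, 1024/105, …
g: a_k = -3, 0, 6, 0, -2, 0, 4/15, 0, …
h₀=f+g: left-lcm gives L₀, ord ≤ 3.
Integrate: L := L₀·Dx.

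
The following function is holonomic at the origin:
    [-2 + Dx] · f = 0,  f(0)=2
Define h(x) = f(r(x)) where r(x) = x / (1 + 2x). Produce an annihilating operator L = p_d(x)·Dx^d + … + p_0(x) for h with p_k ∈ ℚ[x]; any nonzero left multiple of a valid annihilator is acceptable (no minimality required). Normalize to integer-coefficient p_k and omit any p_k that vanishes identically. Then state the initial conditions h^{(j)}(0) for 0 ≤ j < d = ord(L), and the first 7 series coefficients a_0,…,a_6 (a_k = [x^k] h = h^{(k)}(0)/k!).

f: a_k = 2, 4, 4, 8/3, 4/3, 8/15, 8/45, …
Substitute x→r, Dx→(1/r')Dx; clear ⇒ L₀.
L = -2 + (1 + 4·x + 4·x^2)·Dx  (order 1).
h: a_k = 2, 4, -4, 8/3, 4/3, -152/15, 1208/45, …
ICs: h(0) = 2.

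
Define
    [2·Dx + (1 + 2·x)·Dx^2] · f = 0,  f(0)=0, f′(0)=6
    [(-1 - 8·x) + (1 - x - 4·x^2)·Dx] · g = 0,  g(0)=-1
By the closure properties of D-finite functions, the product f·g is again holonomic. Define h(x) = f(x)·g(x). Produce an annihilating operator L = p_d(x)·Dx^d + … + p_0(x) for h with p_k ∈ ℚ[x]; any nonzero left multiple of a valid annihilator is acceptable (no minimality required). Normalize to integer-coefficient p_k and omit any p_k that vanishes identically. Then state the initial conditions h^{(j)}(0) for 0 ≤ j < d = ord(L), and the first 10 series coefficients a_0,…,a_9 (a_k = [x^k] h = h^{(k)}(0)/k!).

L = (10 + 32·x) + (22·x + 40·x^2)·Dx + (-1 - x + 6·x^2 + 8·x^3)·Dx^2  (order 2).
h: a_k = 0, -6, 0, -32, -20, -836/5, -1076/5, -6572/7, -59628/35, -591124/105, …
ICs: h(0) = 0, h′(0) = -6.

f: a_k = 0, 6, -6, 8, -12, 96/5, -32, 384/7, -96, 512/3, …
g: a_k = -1, -1, -5, -9, -29, -65, -181, -441, -1165, -2929, …
f·g: L₀ = L_f ⊗_s L_g, ord ≤ 2·1.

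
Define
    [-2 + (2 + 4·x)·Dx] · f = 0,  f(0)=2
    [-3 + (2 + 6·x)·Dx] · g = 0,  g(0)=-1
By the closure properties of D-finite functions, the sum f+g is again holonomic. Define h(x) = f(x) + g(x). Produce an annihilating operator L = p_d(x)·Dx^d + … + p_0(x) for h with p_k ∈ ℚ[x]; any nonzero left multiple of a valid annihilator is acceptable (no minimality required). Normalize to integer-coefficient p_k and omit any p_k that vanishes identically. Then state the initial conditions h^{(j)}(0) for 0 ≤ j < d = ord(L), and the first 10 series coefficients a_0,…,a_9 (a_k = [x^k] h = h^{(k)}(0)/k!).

L = -3 + (5 + 12·x)·Dx + (2 + 10·x + 12·x^2)·Dx^2  (order 2).
h: a_k = 1, 1/2, 1/8, -11/16, 245/128, -1253/256, 12621/1024, -63723/2048, 2595021/32768, -13341185/65536, …
ICs: h(0) = 1, h′(0) = 1/2.

f: a_k = 2, 2, -1, 1, -5/4, 7/4, -21/8, 33/8, -429/64, 715/64, …
g: a_k = -1, -3/2, 9/8, -27/16, 405/128, -1701/256, 15309/1024, -72171/2048, 2814669/32768, -14073345/65536, …
L₀ := lclm(L_f,L_g); ord L₀ ≤ 1+1.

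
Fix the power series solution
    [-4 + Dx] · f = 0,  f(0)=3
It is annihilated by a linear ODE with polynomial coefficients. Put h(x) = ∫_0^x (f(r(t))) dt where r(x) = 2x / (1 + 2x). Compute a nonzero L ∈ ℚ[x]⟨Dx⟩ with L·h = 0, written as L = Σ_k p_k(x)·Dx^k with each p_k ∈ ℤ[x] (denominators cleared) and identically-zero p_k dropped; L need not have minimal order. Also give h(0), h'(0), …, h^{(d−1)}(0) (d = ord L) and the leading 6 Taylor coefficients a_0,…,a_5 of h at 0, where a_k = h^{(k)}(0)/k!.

L = -8·Dx + (1 + 4·x + 4·x^2)·Dx^2  (order 2).
h: a_k = 0, 3, 12, 16, -8, -64/5, …
ICs: h(0) = 0, h′(0) = 3.

f: a_k = 3, 12, 24, 32, 32, 128/5, …
f∘r: x↦r, Dx↦Dx/r' in L_f ⇒ L₀.
h=∫h₀ ⇒ L = L₀·Dx.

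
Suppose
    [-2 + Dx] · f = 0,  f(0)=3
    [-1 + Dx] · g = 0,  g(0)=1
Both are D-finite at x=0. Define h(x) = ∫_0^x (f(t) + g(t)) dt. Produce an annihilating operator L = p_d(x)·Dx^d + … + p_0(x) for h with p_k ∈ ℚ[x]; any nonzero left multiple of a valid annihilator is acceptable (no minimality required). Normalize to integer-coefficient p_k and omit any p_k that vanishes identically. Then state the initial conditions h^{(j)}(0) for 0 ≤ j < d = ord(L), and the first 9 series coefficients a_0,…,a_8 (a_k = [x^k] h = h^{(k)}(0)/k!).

L = 2·Dx - 3·Dx^2 + Dx^3  (order 3).
h: a_k = 0, 4, 7/2, 13/6, 25/24, 49/120, 97/720, 193/5040, 11/1152, …
ICs: h(0) = 0, h′(0) = 4, h′′(0) = 7.

f: a_k = 3, 6, 6, 4, 2, 4/5, 4/15, 8/105, 2/105, …
g: a_k = 1, 1, 1/2, 1/6, 1/24, 1/120, 1/720, 1/5040, 1/40320, …
f+g: L₀ = lclm(L_f,L_g), ord ≤ 1+1.
∫: right-multiply L₀ by Dx.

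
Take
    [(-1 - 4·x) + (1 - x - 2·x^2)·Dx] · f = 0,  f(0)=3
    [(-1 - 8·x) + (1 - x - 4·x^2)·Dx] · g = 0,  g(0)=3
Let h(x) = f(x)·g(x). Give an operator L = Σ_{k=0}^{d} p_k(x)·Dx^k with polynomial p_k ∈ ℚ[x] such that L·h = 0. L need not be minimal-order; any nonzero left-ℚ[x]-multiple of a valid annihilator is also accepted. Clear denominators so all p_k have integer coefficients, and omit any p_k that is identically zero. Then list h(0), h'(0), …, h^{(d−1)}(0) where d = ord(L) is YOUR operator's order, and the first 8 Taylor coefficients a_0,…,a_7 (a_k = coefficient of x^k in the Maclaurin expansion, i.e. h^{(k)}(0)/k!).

f: a_k = 3, 3, 9, 15, 33, 63, 129, 255, …
g: a_k = 3, 3, 15, 27, 87, 195, 543, 1323, …
Sym-product of L_f,L_g gives L₀ (≤ ord 1).
L = (-2 - 10·x + 18·x^2 + 32·x^3) + (1 - 2·x - 5·x^2 + 6·x^3 + 8·x^4)·Dx  (order 1).
h: a_k = 9, 18, 81, 198, 621, 1602, 4473, 11646, …
ICs: h(0) = 9.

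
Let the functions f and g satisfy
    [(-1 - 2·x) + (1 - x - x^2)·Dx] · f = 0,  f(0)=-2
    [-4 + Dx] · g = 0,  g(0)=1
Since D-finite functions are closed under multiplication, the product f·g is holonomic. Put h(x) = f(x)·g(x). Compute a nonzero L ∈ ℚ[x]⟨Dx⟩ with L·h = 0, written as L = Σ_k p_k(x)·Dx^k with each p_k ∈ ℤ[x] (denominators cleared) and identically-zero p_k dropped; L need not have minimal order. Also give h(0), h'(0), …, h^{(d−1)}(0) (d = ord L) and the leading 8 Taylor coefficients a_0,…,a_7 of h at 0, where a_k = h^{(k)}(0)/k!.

f: a_k = -2, -2, -4, -6, -10, -16, -26, -42, …
g: a_k = 1, 4, 8, 32/3, 32/3, 128/15, 256/45, 1024/315, …
Sym-product of L_f,L_g gives L₀ (≤ ord 1).
L = (5 - 2·x - 4·x^2) + (-1 + x + x^2)·Dx  (order 1).
h: a_k = -2, -10, -28, -178/3, -326/3, -2776/15, -2746/9, -156454/315, …
ICs: h(0) = -2.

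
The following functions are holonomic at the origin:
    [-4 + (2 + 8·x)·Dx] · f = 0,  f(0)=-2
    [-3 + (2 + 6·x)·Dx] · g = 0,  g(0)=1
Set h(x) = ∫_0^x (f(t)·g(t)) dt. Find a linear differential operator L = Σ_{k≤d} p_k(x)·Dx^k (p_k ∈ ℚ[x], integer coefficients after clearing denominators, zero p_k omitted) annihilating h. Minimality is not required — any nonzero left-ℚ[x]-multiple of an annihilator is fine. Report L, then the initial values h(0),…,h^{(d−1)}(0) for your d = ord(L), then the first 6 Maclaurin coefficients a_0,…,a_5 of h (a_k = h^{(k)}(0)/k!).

L = (-7 - 24·x)·Dx + (2 + 14·x + 24·x^2)·Dx^2  (order 2).
h: a_k = 0, -2, -7/2, 1/12, -7/32, 197/320, …
ICs: h(0) = 0, h′(0) = -2.

f: a_k = -2, -4, 4, -8, 20, -56, …
g: a_k = 1, 3/2, -9/8, 27/16, -405/128, 1701/256, …
L₀ := L_f ⊗_s L_g (sym. prod.), ord ≤ 1.
h=∫h₀ ⇒ L = L₀·Dx.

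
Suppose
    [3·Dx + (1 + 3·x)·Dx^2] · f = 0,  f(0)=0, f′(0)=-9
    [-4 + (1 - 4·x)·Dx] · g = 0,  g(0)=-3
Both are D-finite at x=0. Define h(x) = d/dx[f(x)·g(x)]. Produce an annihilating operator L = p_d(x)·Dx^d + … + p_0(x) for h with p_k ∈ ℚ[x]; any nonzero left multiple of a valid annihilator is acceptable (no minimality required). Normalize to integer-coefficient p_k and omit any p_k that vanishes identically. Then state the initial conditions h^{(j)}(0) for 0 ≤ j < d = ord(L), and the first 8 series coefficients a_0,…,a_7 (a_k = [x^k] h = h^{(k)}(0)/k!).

f: a_k = 0, -9, 27/2, -27, 243/4, -729/5, 729/2, -6561/7, …
g: a_k = -3, -12, -48, -192, -768, -3072, -12288, -49152, …
Sym-product of L_f,L_g gives L₀ (≤ ord 2).
h=h₀': d/dx-closure on L₀ ⇒ L.
L = 48 + (6 + 60·x)·Dx + (-1 + x + 12·x^2)·Dx^2  (order 2).
h: a_k = 27, 135, 1053, 4887, 26622, 606123/5, 2926989/5, 91596933/35, …
ICs: h(0) = 27, h′(0) = 135.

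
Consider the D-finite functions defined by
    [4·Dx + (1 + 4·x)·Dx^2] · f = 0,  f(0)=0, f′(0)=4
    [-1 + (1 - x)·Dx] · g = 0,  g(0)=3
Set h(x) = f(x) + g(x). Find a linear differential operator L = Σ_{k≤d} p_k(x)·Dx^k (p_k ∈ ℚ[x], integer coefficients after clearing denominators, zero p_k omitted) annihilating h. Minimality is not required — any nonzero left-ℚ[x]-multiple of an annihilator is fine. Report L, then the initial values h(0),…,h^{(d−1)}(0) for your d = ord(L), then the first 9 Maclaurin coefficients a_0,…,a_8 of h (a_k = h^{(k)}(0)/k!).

L = (-44 - 16·x)·Dx + (13 - 56·x - 32·x^2)·Dx^2 + (3 + 11·x - 6·x^2 - 8·x^3)·Dx^3  (order 3).
h: a_k = 3, 7, -5, 73/3, -61, 1039/5, -2039/3, 16405/7, -8189, …
ICs: h(0) = 3, h′(0) = 7, h′′(0) = -10.

f: a_k = 0, 4, -8, 64/3, -64, 1024/5, -2048/3, 16384/7, -8192, …
g: a_k = 3, 3, 3, 3, 3, 3, 3, 3, 3, …
Weyl lclm of L_f,L_g ⇒ L₀ (ord ≤ 3).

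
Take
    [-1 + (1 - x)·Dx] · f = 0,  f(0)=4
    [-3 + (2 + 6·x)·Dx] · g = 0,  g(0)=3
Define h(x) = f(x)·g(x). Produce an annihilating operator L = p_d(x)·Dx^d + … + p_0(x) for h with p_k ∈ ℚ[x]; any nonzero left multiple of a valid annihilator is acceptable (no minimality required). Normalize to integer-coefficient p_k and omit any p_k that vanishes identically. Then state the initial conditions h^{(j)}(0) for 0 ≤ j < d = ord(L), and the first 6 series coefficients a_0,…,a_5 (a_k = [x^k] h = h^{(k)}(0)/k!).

L = (5 + 3·x) + (-2 - 4·x + 6·x^2)·Dx  (order 1).
h: a_k = 12, 30, 33/2, 147/4, -39/32, 5025/64, …
ICs: h(0) = 12.

f: a_k = 4, 4, 4, 4, 4, 4, …
g: a_k = 3, 9/2, -27/8, 81/16, -1215/128, 5103/256, …
f·g: L₀ = L_f ⊗_s L_g, ord ≤ 1·1.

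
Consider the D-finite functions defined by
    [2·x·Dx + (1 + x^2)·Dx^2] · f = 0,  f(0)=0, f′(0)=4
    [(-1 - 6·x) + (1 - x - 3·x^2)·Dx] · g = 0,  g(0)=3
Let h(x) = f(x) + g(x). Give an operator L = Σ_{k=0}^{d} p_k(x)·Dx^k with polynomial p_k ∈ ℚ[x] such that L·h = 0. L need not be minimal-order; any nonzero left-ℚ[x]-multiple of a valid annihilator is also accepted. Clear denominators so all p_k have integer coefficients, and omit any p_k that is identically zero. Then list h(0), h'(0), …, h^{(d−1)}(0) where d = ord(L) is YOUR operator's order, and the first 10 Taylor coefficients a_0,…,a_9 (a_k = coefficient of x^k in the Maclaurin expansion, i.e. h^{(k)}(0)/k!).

L = (8 - 32·x - 300·x^2 - 504·x^3 - 1134·x^4 - 162·x^6)·Dx + (-22 - 148·x - 184·x^2 - 576·x^3 - 441·x^4 - 918·x^5 - 27·x^6 - 162·x^7)·Dx^2 + (4 + 6·x + 18·x^2 - 60·x^3 - 85·x^4 - 75·x^5 - 126·x^6 - 9·x^7 - 27·x^8)·Dx^3  (order 3).
h: a_k = 3, 7, 12, 59/3, 57, 604/5, 291, 4553/7, 1524, 31297/9, …
ICs: h(0) = 3, h′(0) = 7, h′′(0) = 24.

f: a_k = 0, 4, 0, -4/3, 0, 4/5, 0, -4/7, 0, 4/9, …
g: a_k = 3, 3, 12, 21, 57, 120, 291, 651, 1524, 3477, …
h₀=f+g: left-lcm gives L₀, ord ≤ 3.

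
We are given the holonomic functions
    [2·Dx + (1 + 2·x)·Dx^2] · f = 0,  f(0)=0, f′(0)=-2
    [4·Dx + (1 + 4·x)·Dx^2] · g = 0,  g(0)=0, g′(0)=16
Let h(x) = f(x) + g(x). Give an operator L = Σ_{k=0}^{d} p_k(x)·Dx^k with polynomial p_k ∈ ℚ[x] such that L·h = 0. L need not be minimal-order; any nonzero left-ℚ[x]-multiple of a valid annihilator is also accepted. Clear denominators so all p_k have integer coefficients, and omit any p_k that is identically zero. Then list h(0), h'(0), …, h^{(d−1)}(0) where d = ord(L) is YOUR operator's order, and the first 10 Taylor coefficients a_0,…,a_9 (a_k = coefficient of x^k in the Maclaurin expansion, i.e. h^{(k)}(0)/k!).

L = 16·Dx + (12 + 32·x)·Dx^2 + (1 + 6·x + 8·x^2)·Dx^3  (order 3).
h: a_k = 0, 14, -30, 248/3, -252, 4064/5, -2720, 9344, -32736, 1048064/9, …
ICs: h(0) = 0, h′(0) = 14, h′′(0) = -60.

f: a_k = 0, -2, 2, -8/3, 4, -32/5, 32/3, -128/7, 32, -512/9, …
g: a_k = 0, 16, -32, 256/3, -256, 4096/5, -8192/3, 65536/7, -32768, 1048576/9, …
L₀ := lclm(L_f,L_g); ord L₀ ≤ 2+2.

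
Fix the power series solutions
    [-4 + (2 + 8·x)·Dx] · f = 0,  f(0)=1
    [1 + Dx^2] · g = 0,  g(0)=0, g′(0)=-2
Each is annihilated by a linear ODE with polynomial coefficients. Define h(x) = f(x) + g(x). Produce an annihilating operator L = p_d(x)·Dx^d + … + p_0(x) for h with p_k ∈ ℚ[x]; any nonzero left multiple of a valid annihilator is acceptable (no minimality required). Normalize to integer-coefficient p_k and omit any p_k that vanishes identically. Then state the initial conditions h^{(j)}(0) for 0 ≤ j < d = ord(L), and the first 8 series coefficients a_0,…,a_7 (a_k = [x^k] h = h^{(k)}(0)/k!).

f: a_k = 1, 2, -2, 4, -10, 28, -84, 264, …
g: a_k = 0, -2, 0, 1/3, 0, -1/60, 0, 1/2520, …
h₀=f+g: left-lcm gives L₀, ord ≤ 3.
L = (-26 - 16·x - 32·x^2) + (-3 - 4·x + 48·x^2 + 64·x^3)·Dx + (-26 - 16·x - 32·x^2)·Dx^2 + (-3 - 4·x + 48·x^2 + 64·x^3)·Dx^3  (order 3).
h: a_k = 1, 0, -2, 13/3, -10, 1679/60, -84, 665281/2520, …
ICs: h(0) = 1, h′(0) = 0, h′′(0) = -4.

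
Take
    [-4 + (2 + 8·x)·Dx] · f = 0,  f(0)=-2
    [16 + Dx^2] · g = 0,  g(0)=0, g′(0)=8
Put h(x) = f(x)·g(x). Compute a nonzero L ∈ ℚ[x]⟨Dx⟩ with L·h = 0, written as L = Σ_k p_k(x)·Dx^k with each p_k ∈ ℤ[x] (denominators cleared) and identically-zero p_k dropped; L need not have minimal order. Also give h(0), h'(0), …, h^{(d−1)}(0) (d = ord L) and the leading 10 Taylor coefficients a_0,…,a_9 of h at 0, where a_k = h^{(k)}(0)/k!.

L = (28 + 128·x + 256·x^2) + (-4 - 16·x)·Dx + (1 + 8·x + 16·x^2)·Dx^2  (order 2).
h: a_k = 0, -16, -32, 224/3, 64/3, 608/15, -1728/5, 62912/63, -989056/315, 5928800/567, …
ICs: h(0) = 0, h′(0) = -16.

f: a_k = -2, -4, 4, -8, 20, -56, 168, -528, 1716, -5720, …
g: a_k = 0, 8, 0, -64/3, 0, 256/15, 0, -2048/315, 0, 4096/2835, …
f·g: L₀ = L_f ⊗_s L_g, ord ≤ 1·2.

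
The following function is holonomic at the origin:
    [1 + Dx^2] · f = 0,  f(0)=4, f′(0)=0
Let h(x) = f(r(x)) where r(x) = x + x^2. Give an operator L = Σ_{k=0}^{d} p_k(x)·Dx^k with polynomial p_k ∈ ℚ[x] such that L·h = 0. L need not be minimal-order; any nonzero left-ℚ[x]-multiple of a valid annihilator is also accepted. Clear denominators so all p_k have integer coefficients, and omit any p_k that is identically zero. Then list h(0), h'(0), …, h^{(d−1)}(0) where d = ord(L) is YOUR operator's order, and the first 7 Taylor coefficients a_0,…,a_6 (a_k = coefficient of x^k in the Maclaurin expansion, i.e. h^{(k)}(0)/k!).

L = (1 + 6·x + 12·x^2 + 8·x^3) - 2·Dx + (1 + 2·x)·Dx^2  (order 2).
h: a_k = 4, 0, -2, -4, -11/6, 2/3, 179/180, …
ICs: h(0) = 4, h′(0) = 0.

f: a_k = 4, 0, -2, 0, 1/6, 0, -1/180, …
Substitute x→r, Dx→(1/r')Dx; clear ⇒ L₀.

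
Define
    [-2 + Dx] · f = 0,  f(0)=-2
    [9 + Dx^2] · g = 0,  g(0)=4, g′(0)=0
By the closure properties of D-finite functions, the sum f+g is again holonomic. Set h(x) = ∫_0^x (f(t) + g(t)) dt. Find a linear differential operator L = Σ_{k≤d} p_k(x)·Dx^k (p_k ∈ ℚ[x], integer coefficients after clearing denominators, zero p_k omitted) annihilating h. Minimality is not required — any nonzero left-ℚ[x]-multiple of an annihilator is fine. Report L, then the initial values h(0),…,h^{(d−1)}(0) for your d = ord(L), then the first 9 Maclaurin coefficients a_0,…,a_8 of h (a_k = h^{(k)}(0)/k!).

f: a_k = -2, -4, -4, -8/3, -4/3, -8/15, -8/45, -16/315, -4/315, …
g: a_k = 4, 0, -18, 0, 27/2, 0, -81/20, 0, 729/1120, …
h₀=f+g: left-lcm gives L₀, ord ≤ 3.
h=∫h₀ ⇒ L = L₀·Dx.
L = -18·Dx + 9·Dx^2 - 2·Dx^3 + Dx^4  (order 4).
h: a_k = 0, 2, -2, -22/3, -2/3, 73/30, -4/45, -761/1260, -2/315, …
ICs: h(0) = 0, h′(0) = 2, h′′(0) = -4, h′′′(0) = -44.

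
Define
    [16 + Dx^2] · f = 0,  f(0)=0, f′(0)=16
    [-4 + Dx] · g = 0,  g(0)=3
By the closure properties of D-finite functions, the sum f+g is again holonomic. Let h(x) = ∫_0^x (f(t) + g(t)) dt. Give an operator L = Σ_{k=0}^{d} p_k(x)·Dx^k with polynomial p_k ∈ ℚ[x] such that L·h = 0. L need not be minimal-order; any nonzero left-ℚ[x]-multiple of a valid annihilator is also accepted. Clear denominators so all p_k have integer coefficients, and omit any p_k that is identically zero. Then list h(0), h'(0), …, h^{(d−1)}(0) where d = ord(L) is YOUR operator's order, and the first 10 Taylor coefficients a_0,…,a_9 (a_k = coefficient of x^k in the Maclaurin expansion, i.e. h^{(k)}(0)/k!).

f: a_k = 0, 16, 0, -128/3, 0, 512/15, 0, -4096/315, 0, 8192/2835, …
g: a_k = 3, 12, 24, 32, 32, 128/5, 256/15, 1024/105, 512/105, 2048/945, …
Weyl lclm of L_f,L_g ⇒ L₀ (ord ≤ 3).
Integrate: L := L₀·Dx.
L = -64·Dx + 16·Dx^2 - 4·Dx^3 + Dx^4  (order 4).
h: a_k = 0, 3, 14, 8, -8/3, 32/5, 448/45, 256/105, -128/315, 512/945, …
ICs: h(0) = 0, h′(0) = 3, h′′(0) = 28, h′′′(0) = 48.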